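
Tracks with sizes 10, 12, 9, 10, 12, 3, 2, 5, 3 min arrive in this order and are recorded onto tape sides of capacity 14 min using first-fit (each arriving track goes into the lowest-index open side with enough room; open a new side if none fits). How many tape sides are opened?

5

  10 → side 1 (new)  [load 10/14]
  12 → side 2 (new)  [load 12/14]
  9 → side 3 (new)  [load 9/14]
  10 → side 4 (new)  [load 10/14]
  12 → side 5 (new)  [load 12/14]
  3 → side 1  [load 13/14]
  2 → side 2  [load 14/14]
  5 → side 3  [load 14/14]
  3 → side 4  [load 13/14]
5 tape sides opened.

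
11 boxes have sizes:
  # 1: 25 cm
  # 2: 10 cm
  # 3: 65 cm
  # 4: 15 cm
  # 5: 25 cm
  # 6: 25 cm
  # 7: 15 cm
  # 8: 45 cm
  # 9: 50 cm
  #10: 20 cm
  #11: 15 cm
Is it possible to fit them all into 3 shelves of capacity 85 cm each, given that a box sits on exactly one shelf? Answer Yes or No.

Total = 310 cm; ⌈310/85⌉ = 4.
At least 4 shelves are required, but only 3 are allowed.

No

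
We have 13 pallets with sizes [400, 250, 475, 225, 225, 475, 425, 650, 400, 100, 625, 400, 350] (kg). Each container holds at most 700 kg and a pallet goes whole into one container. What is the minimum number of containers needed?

Total = 650 + 625 + 475 + 475 + 425 + 400 + 400 + 400 + 350 + 250 + 225 + 225 + 100 = 5000 kg.
Lower bound: ⌈5000/700⌉ = 8 containers.
A packing using 9 containers:
  container 1: 650 = 650
  container 2: 625 = 625
  container 3: 475 + 225 = 700
  container 4: 475 + 225 = 700
  container 5: 425 + 250 = 675
  container 6: 400 + 100 = 500
  container 7: 400 = 400
  container 8: 400 = 400
  container 9: 350 = 350
No arrangement into 8 containers stays within capacity, so 9 is optimal.

9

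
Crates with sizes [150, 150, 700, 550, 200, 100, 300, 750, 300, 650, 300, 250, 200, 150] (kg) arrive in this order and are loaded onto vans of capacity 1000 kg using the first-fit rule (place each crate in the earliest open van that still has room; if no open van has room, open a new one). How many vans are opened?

  150 → van 1 (new)  [load 150/1000]
  150 → van 1  [load 300/1000]
  700 → van 1  [load 1000/1000]
  550 → van 2 (new)  [load 550/1000]
  200 → van 2  [load 750/1000]
  100 → van 2  [load 850/1000]
  300 → van 3 (new)  [load 300/1000]
  750 → van 4 (new)  [load 750/1000]
  300 → van 3  [load 600/1000]
  650 → van 5 (new)  [load 650/1000]
  300 → van 3  [load 900/1000]
  250 → van 4  [load 1000/1000]
  200 → van 5  [load 850/1000]
  150 → van 2  [load 1000/1000]
5 vans opened.

5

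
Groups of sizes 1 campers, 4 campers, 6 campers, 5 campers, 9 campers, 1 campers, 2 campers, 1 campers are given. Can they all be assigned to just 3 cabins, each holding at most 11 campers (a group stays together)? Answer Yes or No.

A valid assignment using 3 cabins:
  cabin 1: 9 + 2 = 11
  cabin 2: 6 + 5 = 11
  cabin 3: 4 + 1 + 1 + 1 = 7
Every load is within 11 campers, so 3 cabins suffice.

Yes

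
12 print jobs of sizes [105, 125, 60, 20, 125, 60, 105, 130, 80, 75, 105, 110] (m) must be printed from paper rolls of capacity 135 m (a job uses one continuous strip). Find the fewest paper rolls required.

Total = 130 + 125 + 125 + 110 + 105 + 105 + 105 + 80 + 75 + 60 + 60 + 20 = 1100 m.
Lower bound: ⌈1100/135⌉ = 9 paper rolls.
A packing using 10 paper rolls:
  roll 1: 130 = 130
  roll 2: 125 = 125
  roll 3: 125 = 125
  roll 4: 110 + 20 = 130
  roll 5: 105 = 105
  roll 6: 105 = 105
  roll 7: 105 = 105
  roll 8: 80 = 80
  roll 9: 75 + 60 = 135
  roll 10: 60 = 60
No arrangement into 9 paper rolls stays within capacity, so 10 is optimal.

10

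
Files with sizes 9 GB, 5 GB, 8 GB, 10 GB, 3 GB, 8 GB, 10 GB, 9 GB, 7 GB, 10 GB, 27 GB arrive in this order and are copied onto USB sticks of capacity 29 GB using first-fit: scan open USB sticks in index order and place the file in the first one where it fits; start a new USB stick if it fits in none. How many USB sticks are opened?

4

  9 → USB stick 1 (new)  [load 9/29]
  5 → USB stick 1  [load 14/29]
  8 → USB stick 1  [load 22/29]
  10 → USB stick 2 (new)  [load 10/29]
  3 → USB stick 1  [load 25/29]
  8 → USB stick 2  [load 18/29]
  10 → USB stick 2  [load 28/29]
  9 → USB stick 3 (new)  [load 9/29]
  7 → USB stick 3  [load 16/29]
  10 → USB stick 3  [load 26/29]
  27 → USB stick 4 (new)  [load 27/29]
4 USB sticks opened.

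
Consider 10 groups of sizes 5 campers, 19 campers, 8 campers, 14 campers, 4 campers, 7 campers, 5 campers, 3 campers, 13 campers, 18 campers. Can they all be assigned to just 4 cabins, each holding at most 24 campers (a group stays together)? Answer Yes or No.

Total = 96 campers; ⌈96/24⌉ = 4.
The bound of 4 does not rule out 4, but exhaustive search shows no assignment into 4 cabins of capacity 24 campers exists — the minimum is 5.

No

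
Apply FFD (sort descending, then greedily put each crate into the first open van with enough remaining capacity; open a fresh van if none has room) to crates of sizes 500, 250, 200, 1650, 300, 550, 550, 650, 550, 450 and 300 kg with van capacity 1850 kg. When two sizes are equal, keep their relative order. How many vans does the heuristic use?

4

Sorted descending: 1650, 650, 550, 550, 550, 500, 450, 300, 300, 250, 200.
  1650 → van 1 (new)  [load 1650/1850]
  650 → van 2 (new)  [load 650/1850]
  550 → van 2  [load 1200/1850]
  550 → van 2  [load 1750/1850]
  550 → van 3 (new)  [load 550/1850]
  500 → van 3  [load 1050/1850]
  450 → van 3  [load 1500/1850]
  300 → van 3  [load 1800/1850]
  300 → van 4 (new)  [load 300/1850]
  250 → van 4  [load 550/1850]
  200 → van 1  [load 1850/1850]
4 vans opened.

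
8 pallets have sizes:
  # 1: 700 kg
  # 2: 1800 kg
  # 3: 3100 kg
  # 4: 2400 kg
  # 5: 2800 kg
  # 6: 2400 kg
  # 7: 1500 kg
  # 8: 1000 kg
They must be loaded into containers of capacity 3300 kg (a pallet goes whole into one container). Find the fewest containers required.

6

Total = 3100 + 2800 + 2400 + 2400 + 1800 + 1500 + 1000 + 700 = 15700 kg.
Lower bound: ⌈15700/3300⌉ = 5 containers.
A packing using 6 containers:
  container 1: 3100 = 3100
  container 2: 2800 = 2800
  container 3: 2400 + 700 = 3100
  container 4: 2400 = 2400
  container 5: 1800 + 1500 = 3300
  container 6: 1000 = 1000
No arrangement into 5 containers stays within capacity, so 6 is optimal.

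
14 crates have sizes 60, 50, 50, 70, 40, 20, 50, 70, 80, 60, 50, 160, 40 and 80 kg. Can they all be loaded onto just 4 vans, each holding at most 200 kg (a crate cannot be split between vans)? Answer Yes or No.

No

Total = 880 kg; ⌈880/200⌉ = 5.
At least 5 vans are required, but only 4 are allowed.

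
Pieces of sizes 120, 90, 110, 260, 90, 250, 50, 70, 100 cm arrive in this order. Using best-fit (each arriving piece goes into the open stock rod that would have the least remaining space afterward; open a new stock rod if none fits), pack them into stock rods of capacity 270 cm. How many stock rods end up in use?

5

  120 → stock rod 1 (new)  [load 120/270]
  90 → stock rod 1  [load 210/270]
  110 → stock rod 2 (new)  [load 110/270]
  260 → stock rod 3 (new)  [load 260/270]
  90 → stock rod 2  [load 200/270]
  250 → stock rod 4 (new)  [load 250/270]
  50 → stock rod 1  [load 260/270]
  70 → stock rod 2  [load 270/270]
  100 → stock rod 5 (new)  [load 100/270]
5 stock rods opened.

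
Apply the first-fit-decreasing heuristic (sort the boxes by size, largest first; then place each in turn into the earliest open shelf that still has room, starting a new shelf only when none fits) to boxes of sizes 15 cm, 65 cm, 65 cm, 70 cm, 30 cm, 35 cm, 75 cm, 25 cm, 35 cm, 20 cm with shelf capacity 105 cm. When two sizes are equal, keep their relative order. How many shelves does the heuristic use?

Sorted descending: 75, 70, 65, 65, 35, 35, 30, 25, 20, 15.
  75 → shelf 1 (new)  [load 75/105]
  70 → shelf 2 (new)  [load 70/105]
  65 → shelf 3 (new)  [load 65/105]
  65 → shelf 4 (new)  [load 65/105]
  35 → shelf 2  [load 105/105]
  35 → shelf 3  [load 100/105]
  30 → shelf 1  [load 105/105]
  25 → shelf 4  [load 90/105]
  20 → shelf 5 (new)  [load 20/105]
  15 → shelf 4  [load 105/105]
5 shelves opened.

5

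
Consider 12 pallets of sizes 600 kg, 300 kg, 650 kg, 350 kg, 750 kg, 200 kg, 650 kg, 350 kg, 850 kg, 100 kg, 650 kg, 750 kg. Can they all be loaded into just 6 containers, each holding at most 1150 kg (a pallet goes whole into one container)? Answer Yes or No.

No

Total = 6200 kg; ⌈6200/1150⌉ = 6.
7 pallets each exceed half the capacity and cannot share a container, forcing at least 7 containers.
At least 7 containers are required, but only 6 are allowed.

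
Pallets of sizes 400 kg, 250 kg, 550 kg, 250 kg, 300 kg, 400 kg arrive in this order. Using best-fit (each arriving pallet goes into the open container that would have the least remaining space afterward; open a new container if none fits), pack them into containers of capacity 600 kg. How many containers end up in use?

  400 → container 1 (new)  [load 400/600]
  250 → container 2 (new)  [load 250/600]
  550 → container 3 (new)  [load 550/600]
  250 → container 2  [load 500/600]
  300 → container 4 (new)  [load 300/600]
  400 → container 5 (new)  [load 400/600]
5 containers opened.

5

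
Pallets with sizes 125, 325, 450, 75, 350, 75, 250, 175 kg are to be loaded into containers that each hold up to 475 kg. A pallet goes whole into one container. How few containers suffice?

Total = 450 + 350 + 325 + 250 + 175 + 125 + 75 + 75 = 1825 kg.
Lower bound: ⌈1825/475⌉ = 4 containers.
A packing using 4 containers:
  container 1: 450 = 450
  container 2: 350 + 125 = 475
  container 3: 325 + 75 + 75 = 475
  container 4: 250 + 175 = 425
This matches the lower bound, so 4 is optimal.

4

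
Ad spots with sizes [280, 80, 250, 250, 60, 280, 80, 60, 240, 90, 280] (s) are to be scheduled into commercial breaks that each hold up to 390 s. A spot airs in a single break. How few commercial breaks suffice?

Total = 280 + 280 + 280 + 250 + 250 + 240 + 90 + 80 + 80 + 60 + 60 = 1950 s.
Lower bound: ⌈1950/390⌉ = 5 commercial breaks.
Also, 6 ad spots each exceed 195 s, and no two of those can share a break, so at least 6 commercial breaks are needed.
A packing using 6 commercial breaks:
  break 1: 280 + 90 = 370
  break 2: 280 + 80 = 360
  break 3: 280 + 80 = 360
  break 4: 250 + 60 + 60 = 370
  break 5: 250 = 250
  break 6: 240 = 240
This matches the lower bound, so 6 is optimal.

6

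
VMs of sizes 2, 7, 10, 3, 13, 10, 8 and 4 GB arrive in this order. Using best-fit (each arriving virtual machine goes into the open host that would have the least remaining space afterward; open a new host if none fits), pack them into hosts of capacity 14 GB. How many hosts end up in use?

5

  2 → host 1 (new)  [load 2/14]
  7 → host 1  [load 9/14]
  10 → host 2 (new)  [load 10/14]
  3 → host 2  [load 13/14]
  13 → host 3 (new)  [load 13/14]
  10 → host 4 (new)  [load 10/14]
  8 → host 5 (new)  [load 8/14]
  4 → host 4  [load 14/14]
5 hosts opened.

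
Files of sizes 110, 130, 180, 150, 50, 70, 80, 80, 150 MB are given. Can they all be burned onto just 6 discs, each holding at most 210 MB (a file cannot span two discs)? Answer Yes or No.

Yes

A valid assignment using 6 discs:
  disc 1: 180 = 180
  disc 2: 150 + 50 = 200
  disc 3: 150 = 150
  disc 4: 130 + 80 = 210
  disc 5: 110 + 80 = 190
  disc 6: 70 = 70
Every load is within 210 MB, so 6 discs suffice.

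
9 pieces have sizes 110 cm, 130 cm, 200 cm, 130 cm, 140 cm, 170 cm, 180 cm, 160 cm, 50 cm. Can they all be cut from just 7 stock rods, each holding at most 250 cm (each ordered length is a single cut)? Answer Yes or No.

Yes

A valid assignment using 7 stock rods:
  stock rod 1: 200 + 50 = 250
  stock rod 2: 180 = 180
  stock rod 3: 170 = 170
  stock rod 4: 160 = 160
  stock rod 5: 140 + 110 = 250
  stock rod 6: 130 = 130
  stock rod 7: 130 = 130
Every load is within 250 cm, so 7 stock rods suffice.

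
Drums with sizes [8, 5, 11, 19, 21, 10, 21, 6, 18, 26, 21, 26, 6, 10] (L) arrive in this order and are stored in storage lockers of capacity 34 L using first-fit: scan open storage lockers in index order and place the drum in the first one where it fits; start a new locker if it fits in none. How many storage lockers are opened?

  8 → locker 1 (new)  [load 8/34]
  5 → locker 1  [load 13/34]
  11 → locker 1  [load 24/34]
  19 → locker 2 (new)  [load 19/34]
  21 → locker 3 (new)  [load 21/34]
  10 → locker 1  [load 34/34]
  21 → locker 4 (new)  [load 21/34]
  6 → locker 2  [load 25/34]
  18 → locker 5 (new)  [load 18/34]
  26 → locker 6 (new)  [load 26/34]
  21 → locker 7 (new)  [load 21/34]
  26 → locker 8 (new)  [load 26/34]
  6 → locker 2  [load 31/34]
  10 → locker 3  [load 31/34]
8 storage lockers opened.

8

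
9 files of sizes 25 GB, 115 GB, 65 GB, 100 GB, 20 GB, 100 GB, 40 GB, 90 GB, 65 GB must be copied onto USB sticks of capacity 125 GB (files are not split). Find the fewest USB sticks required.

6

Total = 115 + 100 + 100 + 90 + 65 + 65 + 40 + 25 + 20 = 620 GB.
Lower bound: ⌈620/125⌉ = 5 USB sticks.
Also, 6 files each exceed 125/2 GB, and no two of those can share a USB stick, so at least 6 USB sticks are needed.
A packing using 6 USB sticks:
  USB stick 1: 115 = 115
  USB stick 2: 100 + 25 = 125
  USB stick 3: 100 + 20 = 120
  USB stick 4: 90 = 90
  USB stick 5: 65 + 40 = 105
  USB stick 6: 65 = 65
This matches the lower bound, so 6 is optimal.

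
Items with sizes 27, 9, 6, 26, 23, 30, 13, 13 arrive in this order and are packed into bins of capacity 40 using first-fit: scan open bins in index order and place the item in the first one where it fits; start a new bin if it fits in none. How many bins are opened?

5

  27 → bin 1 (new)  [load 27/40]
  9 → bin 1  [load 36/40]
  6 → bin 2 (new)  [load 6/40]
  26 → bin 2  [load 32/40]
  23 → bin 3 (new)  [load 23/40]
  30 → bin 4 (new)  [load 30/40]
  13 → bin 3  [load 36/40]
  13 → bin 5 (new)  [load 13/40]
5 bins opened.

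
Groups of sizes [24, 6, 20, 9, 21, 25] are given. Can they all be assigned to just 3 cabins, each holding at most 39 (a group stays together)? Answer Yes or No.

No

Total = 105; ⌈105/39⌉ = 3.
4 groups each exceed half the capacity and cannot share a cabin, forcing at least 4 cabins.
At least 4 cabins are required, but only 3 are allowed.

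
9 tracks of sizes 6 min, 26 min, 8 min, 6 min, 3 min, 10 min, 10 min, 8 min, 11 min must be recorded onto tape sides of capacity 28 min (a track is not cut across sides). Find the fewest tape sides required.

Total = 26 + 11 + 10 + 10 + 8 + 8 + 6 + 6 + 3 = 88 min.
Lower bound: ⌈88/28⌉ = 4 tape sides.
A packing using 4 tape sides:
  side 1: 26 = 26
  side 2: 11 + 10 + 6 = 27
  side 3: 10 + 8 + 8 = 26
  side 4: 6 + 3 = 9
This matches the lower bound, so 4 is optimal.

4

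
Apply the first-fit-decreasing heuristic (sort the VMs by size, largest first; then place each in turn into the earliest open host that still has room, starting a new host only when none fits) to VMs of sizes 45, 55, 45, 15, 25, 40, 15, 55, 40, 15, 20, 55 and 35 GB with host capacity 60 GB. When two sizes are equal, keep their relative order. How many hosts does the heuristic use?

Sorted descending: 55, 55, 55, 45, 45, 40, 40, 35, 25, 20, 15, 15, 15.
  55 → host 1 (new)  [load 55/60]
  55 → host 2 (new)  [load 55/60]
  55 → host 3 (new)  [load 55/60]
  45 → host 4 (new)  [load 45/60]
  45 → host 5 (new)  [load 45/60]
  40 → host 6 (new)  [load 40/60]
  40 → host 7 (new)  [load 40/60]
  35 → host 8 (new)  [load 35/60]
  25 → host 8  [load 60/60]
  20 → host 6  [load 60/60]
  15 → host 4  [load 60/60]
  15 → host 5  [load 60/60]
  15 → host 7  [load 55/60]
8 hosts opened.

8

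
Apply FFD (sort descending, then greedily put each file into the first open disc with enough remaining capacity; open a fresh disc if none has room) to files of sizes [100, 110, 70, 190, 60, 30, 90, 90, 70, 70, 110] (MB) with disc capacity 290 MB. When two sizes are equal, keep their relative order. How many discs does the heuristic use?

4

Sorted descending: 190, 110, 110, 100, 90, 90, 70, 70, 70, 60, 30.
  190 → disc 1 (new)  [load 190/290]
  110 → disc 2 (new)  [load 110/290]
  110 → disc 2  [load 220/290]
  100 → disc 1  [load 290/290]
  90 → disc 3 (new)  [load 90/290]
  90 → disc 3  [load 180/290]
  70 → disc 2  [load 290/290]
  70 → disc 3  [load 250/290]
  70 → disc 4 (new)  [load 70/290]
  60 → disc 4  [load 130/290]
  30 → disc 3  [load 280/290]
4 discs opened.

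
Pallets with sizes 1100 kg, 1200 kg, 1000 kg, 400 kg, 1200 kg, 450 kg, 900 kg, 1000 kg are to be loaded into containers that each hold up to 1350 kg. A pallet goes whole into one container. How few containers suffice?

7

Total = 1200 + 1200 + 1100 + 1000 + 1000 + 900 + 450 + 400 = 7250 kg.
Lower bound: ⌈7250/1350⌉ = 6 containers.
A packing using 7 containers:
  container 1: 1200 = 1200
  container 2: 1200 = 1200
  container 3: 1100 = 1100
  container 4: 1000 = 1000
  container 5: 1000 = 1000
  container 6: 900 + 450 = 1350
  container 7: 400 = 400
No arrangement into 6 containers stays within capacity, so 7 is optimal.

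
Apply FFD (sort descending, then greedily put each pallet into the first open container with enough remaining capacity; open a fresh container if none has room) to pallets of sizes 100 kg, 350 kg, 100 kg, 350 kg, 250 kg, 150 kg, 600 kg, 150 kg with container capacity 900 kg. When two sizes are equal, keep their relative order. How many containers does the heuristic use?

Sorted descending: 600, 350, 350, 250, 150, 150, 100, 100.
  600 → container 1 (new)  [load 600/900]
  350 → container 2 (new)  [load 350/900]
  350 → container 2  [load 700/900]
  250 → container 1  [load 850/900]
  150 → container 2  [load 850/900]
  150 → container 3 (new)  [load 150/900]
  100 → container 3  [load 250/900]
  100 → container 3  [load 350/900]
3 containers opened.

3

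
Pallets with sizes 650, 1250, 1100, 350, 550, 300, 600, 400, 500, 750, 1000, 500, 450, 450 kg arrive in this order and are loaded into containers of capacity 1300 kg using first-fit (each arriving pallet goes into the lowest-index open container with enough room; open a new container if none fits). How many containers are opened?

  650 → container 1 (new)  [load 650/1300]
  1250 → container 2 (new)  [load 1250/1300]
  1100 → container 3 (new)  [load 1100/1300]
  350 → container 1  [load 1000/1300]
  550 → container 4 (new)  [load 550/1300]
  300 → container 1  [load 1300/1300]
  600 → container 4  [load 1150/1300]
  400 → container 5 (new)  [load 400/1300]
  500 → container 5  [load 900/1300]
  750 → container 6 (new)  [load 750/1300]
  1000 → container 7 (new)  [load 1000/1300]
  500 → container 6  [load 1250/1300]
  450 → container 8 (new)  [load 450/1300]
  450 → container 8  [load 900/1300]
8 containers opened.

8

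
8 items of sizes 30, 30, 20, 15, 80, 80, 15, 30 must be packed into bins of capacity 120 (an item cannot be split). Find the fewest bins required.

Total = 80 + 80 + 30 + 30 + 30 + 20 + 15 + 15 = 300.
Lower bound: ⌈300/120⌉ = 3 bins.
A packing using 3 bins:
  bin 1: 80 + 30 = 110
  bin 2: 80 + 30 = 110
  bin 3: 30 + 20 + 15 + 15 = 80
This matches the lower bound, so 3 is optimal.

3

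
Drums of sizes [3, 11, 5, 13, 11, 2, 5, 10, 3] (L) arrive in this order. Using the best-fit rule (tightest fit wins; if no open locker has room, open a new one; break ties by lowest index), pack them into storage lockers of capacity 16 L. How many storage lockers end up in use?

4

  3 → locker 1 (new)  [load 3/16]
  11 → locker 1  [load 14/16]
  5 → locker 2 (new)  [load 5/16]
  13 → locker 3 (new)  [load 13/16]
  11 → locker 2  [load 16/16]
  2 → locker 1  [load 16/16]
  5 → locker 4 (new)  [load 5/16]
  10 → locker 4  [load 15/16]
  3 → locker 3  [load 16/16]
4 storage lockers opened.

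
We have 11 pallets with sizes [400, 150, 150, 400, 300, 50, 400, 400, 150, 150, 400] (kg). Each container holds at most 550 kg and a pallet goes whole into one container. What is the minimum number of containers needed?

Total = 400 + 400 + 400 + 400 + 400 + 300 + 150 + 150 + 150 + 150 + 50 = 2950 kg.
Lower bound: ⌈2950/550⌉ = 6 containers.
A packing using 6 containers:
  container 1: 400 + 150 = 550
  container 2: 400 + 150 = 550
  container 3: 400 + 150 = 550
  container 4: 400 + 150 = 550
  container 5: 400 + 50 = 450
  container 6: 300 = 300
This matches the lower bound, so 6 is optimal.

6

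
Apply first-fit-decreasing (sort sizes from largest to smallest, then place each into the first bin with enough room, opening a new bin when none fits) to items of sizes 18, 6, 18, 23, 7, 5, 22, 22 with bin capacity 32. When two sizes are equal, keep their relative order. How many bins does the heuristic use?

5

Sorted descending: 23, 22, 22, 18, 18, 7, 6, 5.
  23 → bin 1 (new)  [load 23/32]
  22 → bin 2 (new)  [load 22/32]
  22 → bin 3 (new)  [load 22/32]
  18 → bin 4 (new)  [load 18/32]
  18 → bin 5 (new)  [load 18/32]
  7 → bin 1  [load 30/32]
  6 → bin 2  [load 28/32]
  5 → bin 3  [load 27/32]
5 bins opened.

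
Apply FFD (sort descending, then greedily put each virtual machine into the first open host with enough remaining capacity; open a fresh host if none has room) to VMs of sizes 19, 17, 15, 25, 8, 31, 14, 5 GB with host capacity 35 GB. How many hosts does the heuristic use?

Sorted descending: 31, 25, 19, 17, 15, 14, 8, 5.
  31 → host 1 (new)  [load 31/35]
  25 → host 2 (new)  [load 25/35]
  19 → host 3 (new)  [load 19/35]
  17 → host 4 (new)  [load 17/35]
  15 → host 3  [load 34/35]
  14 → host 4  [load 31/35]
  8 → host 2  [load 33/35]
  5 → host 5 (new)  [load 5/35]
5 hosts opened.

5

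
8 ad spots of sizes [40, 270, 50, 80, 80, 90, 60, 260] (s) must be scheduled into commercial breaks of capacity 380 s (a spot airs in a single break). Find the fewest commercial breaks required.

3

Total = 270 + 260 + 90 + 80 + 80 + 60 + 50 + 40 = 930 s.
Lower bound: ⌈930/380⌉ = 3 commercial breaks.
A packing using 3 commercial breaks:
  break 1: 270 + 90 = 360
  break 2: 260 + 80 + 40 = 380
  break 3: 80 + 60 + 50 = 190
This matches the lower bound, so 3 is optimal.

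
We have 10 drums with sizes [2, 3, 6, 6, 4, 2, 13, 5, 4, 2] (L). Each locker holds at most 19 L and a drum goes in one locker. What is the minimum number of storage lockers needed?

Total = 13 + 6 + 6 + 5 + 4 + 4 + 3 + 2 + 2 + 2 = 47 L.
Lower bound: ⌈47/19⌉ = 3 storage lockers.
A packing using 3 storage lockers:
  locker 1: 13 + 6 = 19
  locker 2: 6 + 5 + 4 + 4 = 19
  locker 3: 3 + 2 + 2 + 2 = 9
This matches the lower bound, so 3 is optimal.

3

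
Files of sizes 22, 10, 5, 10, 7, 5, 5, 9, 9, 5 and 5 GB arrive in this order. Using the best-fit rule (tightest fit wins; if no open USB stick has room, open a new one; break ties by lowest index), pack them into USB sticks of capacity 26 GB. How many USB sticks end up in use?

  22 → USB stick 1 (new)  [load 22/26]
  10 → USB stick 2 (new)  [load 10/26]
  5 → USB stick 2  [load 15/26]
  10 → USB stick 2  [load 25/26]
  7 → USB stick 3 (new)  [load 7/26]
  5 → USB stick 3  [load 12/26]
  5 → USB stick 3  [load 17/26]
  9 → USB stick 3  [load 26/26]
  9 → USB stick 4 (new)  [load 9/26]
  5 → USB stick 4  [load 14/26]
  5 → USB stick 4  [load 19/26]
4 USB sticks opened.

4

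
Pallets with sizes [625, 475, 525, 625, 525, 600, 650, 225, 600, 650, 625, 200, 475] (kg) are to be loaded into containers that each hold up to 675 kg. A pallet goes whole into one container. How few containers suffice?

12

Total = 650 + 650 + 625 + 625 + 625 + 600 + 600 + 525 + 525 + 475 + 475 + 225 + 200 = 6800 kg.
Lower bound: ⌈6800/675⌉ = 11 containers.
A packing using 12 containers:
  container 1: 650 = 650
  container 2: 650 = 650
  container 3: 625 = 625
  container 4: 625 = 625
  container 5: 625 = 625
  container 6: 600 = 600
  container 7: 600 = 600
  container 8: 525 = 525
  container 9: 525 = 525
  container 10: 475 + 200 = 675
  container 11: 475 = 475
  container 12: 225 = 225
No arrangement into 11 containers stays within capacity, so 12 is optimal.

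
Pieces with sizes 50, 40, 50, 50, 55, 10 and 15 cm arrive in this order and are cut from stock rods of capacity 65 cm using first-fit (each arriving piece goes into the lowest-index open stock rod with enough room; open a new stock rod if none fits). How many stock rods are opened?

5

  50 → stock rod 1 (new)  [load 50/65]
  40 → stock rod 2 (new)  [load 40/65]
  50 → stock rod 3 (new)  [load 50/65]
  50 → stock rod 4 (new)  [load 50/65]
  55 → stock rod 5 (new)  [load 55/65]
  10 → stock rod 1  [load 60/65]
  15 → stock rod 2  [load 55/65]
5 stock rods opened.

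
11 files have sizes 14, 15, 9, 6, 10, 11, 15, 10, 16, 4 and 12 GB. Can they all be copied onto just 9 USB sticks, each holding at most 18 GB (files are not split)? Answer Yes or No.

Yes

A valid assignment using 9 USB sticks:
  USB stick 1: 16 = 16
  USB stick 2: 15 = 15
  USB stick 3: 15 = 15
  USB stick 4: 14 + 4 = 18
  USB stick 5: 12 + 6 = 18
  USB stick 6: 11 = 11
  USB stick 7: 10 = 10
  USB stick 8: 10 = 10
  USB stick 9: 9 = 9
Every load is within 18 GB, so 9 USB sticks suffice.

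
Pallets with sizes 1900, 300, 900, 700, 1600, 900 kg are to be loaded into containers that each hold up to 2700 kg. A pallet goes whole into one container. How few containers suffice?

3

Total = 1900 + 1600 + 900 + 900 + 700 + 300 = 6300 kg.
Lower bound: ⌈6300/2700⌉ = 3 containers.
A packing using 3 containers:
  container 1: 1900 + 700 = 2600
  container 2: 1600 + 900 = 2500
  container 3: 900 + 300 = 1200
This matches the lower bound, so 3 is optimal.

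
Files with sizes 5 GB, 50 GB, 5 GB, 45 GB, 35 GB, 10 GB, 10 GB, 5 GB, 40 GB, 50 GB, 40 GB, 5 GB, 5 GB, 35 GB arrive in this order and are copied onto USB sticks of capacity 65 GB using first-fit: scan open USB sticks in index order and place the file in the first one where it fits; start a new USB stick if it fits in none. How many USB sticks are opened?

  5 → USB stick 1 (new)  [load 5/65]
  50 → USB stick 1  [load 55/65]
  5 → USB stick 1  [load 60/65]
  45 → USB stick 2 (new)  [load 45/65]
  35 → USB stick 3 (new)  [load 35/65]
  10 → USB stick 2  [load 55/65]
  10 → USB stick 2  [load 65/65]
  5 → USB stick 1  [load 65/65]
  40 → USB stick 4 (new)  [load 40/65]
  50 → USB stick 5 (new)  [load 50/65]
  40 → USB stick 6 (new)  [load 40/65]
  5 → USB stick 3  [load 40/65]
  5 → USB stick 3  [load 45/65]
  35 → USB stick 7 (new)  [load 35/65]
7 USB sticks opened.

7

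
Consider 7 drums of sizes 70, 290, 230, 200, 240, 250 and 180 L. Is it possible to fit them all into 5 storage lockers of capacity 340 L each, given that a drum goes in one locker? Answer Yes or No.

Total = 1460 L; ⌈1460/340⌉ = 5.
6 drums each exceed half the capacity and cannot share a locker, forcing at least 6 storage lockers.
At least 6 storage lockers are required, but only 5 are allowed.

No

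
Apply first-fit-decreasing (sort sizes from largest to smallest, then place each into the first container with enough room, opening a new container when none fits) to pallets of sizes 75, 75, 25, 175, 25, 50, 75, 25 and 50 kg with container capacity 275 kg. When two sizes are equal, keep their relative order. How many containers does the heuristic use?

3

Sorted descending: 175, 75, 75, 75, 50, 50, 25, 25, 25.
  175 → container 1 (new)  [load 175/275]
  75 → container 1  [load 250/275]
  75 → container 2 (new)  [load 75/275]
  75 → container 2  [load 150/275]
  50 → container 2  [load 200/275]
  50 → container 2  [load 250/275]
  25 → container 1  [load 275/275]
  25 → container 2  [load 275/275]
  25 → container 3 (new)  [load 25/275]
3 containers opened.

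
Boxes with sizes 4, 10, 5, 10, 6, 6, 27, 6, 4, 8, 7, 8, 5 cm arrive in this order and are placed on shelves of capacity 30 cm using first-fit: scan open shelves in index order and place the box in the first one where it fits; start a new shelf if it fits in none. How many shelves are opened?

4

  4 → shelf 1 (new)  [load 4/30]
  10 → shelf 1  [load 14/30]
  5 → shelf 1  [load 19/30]
  10 → shelf 1  [load 29/30]
  6 → shelf 2 (new)  [load 6/30]
  6 → shelf 2  [load 12/30]
  27 → shelf 3 (new)  [load 27/30]
  6 → shelf 2  [load 18/30]
  4 → shelf 2  [load 22/30]
  8 → shelf 2  [load 30/30]
  7 → shelf 4 (new)  [load 7/30]
  8 → shelf 4  [load 15/30]
  5 → shelf 4  [load 20/30]
4 shelves opened.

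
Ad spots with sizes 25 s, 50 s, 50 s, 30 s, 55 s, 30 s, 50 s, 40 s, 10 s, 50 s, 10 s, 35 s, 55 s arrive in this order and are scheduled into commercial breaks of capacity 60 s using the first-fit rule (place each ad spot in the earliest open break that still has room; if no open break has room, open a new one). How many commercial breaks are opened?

10

  25 → break 1 (new)  [load 25/60]
  50 → break 2 (new)  [load 50/60]
  50 → break 3 (new)  [load 50/60]
  30 → break 1  [load 55/60]
  55 → break 4 (new)  [load 55/60]
  30 → break 5 (new)  [load 30/60]
  50 → break 6 (new)  [load 50/60]
  40 → break 7 (new)  [load 40/60]
  10 → break 2  [load 60/60]
  50 → break 8 (new)  [load 50/60]
  10 → break 3  [load 60/60]
  35 → break 9 (new)  [load 35/60]
  55 → break 10 (new)  [load 55/60]
10 commercial breaks opened.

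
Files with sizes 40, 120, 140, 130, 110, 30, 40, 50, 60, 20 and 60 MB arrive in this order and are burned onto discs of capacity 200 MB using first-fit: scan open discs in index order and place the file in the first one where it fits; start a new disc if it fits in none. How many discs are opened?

  40 → disc 1 (new)  [load 40/200]
  120 → disc 1  [load 160/200]
  140 → disc 2 (new)  [load 140/200]
  130 → disc 3 (new)  [load 130/200]
  110 → disc 4 (new)  [load 110/200]
  30 → disc 1  [load 190/200]
  40 → disc 2  [load 180/200]
  50 → disc 3  [load 180/200]
  60 → disc 4  [load 170/200]
  20 → disc 2  [load 200/200]
  60 → disc 5 (new)  [load 60/200]
5 discs opened.

5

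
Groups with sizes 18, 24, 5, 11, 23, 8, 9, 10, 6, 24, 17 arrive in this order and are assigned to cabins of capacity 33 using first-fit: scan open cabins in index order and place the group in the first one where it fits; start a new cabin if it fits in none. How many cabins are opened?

6

  18 → cabin 1 (new)  [load 18/33]
  24 → cabin 2 (new)  [load 24/33]
  5 → cabin 1  [load 23/33]
  11 → cabin 3 (new)  [load 11/33]
  23 → cabin 4 (new)  [load 23/33]
  8 → cabin 1  [load 31/33]
  9 → cabin 2  [load 33/33]
  10 → cabin 3  [load 21/33]
  6 → cabin 3  [load 27/33]
  24 → cabin 5 (new)  [load 24/33]
  17 → cabin 6 (new)  [load 17/33]
6 cabins opened.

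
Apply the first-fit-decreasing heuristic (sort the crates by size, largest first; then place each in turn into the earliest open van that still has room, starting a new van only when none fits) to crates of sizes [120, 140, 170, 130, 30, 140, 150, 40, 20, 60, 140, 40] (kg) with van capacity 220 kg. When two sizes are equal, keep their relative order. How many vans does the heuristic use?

7

Sorted descending: 170, 150, 140, 140, 140, 130, 120, 60, 40, 40, 30, 20.
  170 → van 1 (new)  [load 170/220]
  150 → van 2 (new)  [load 150/220]
  140 → van 3 (new)  [load 140/220]
  140 → van 4 (new)  [load 140/220]
  140 → van 5 (new)  [load 140/220]
  130 → van 6 (new)  [load 130/220]
  120 → van 7 (new)  [load 120/220]
  60 → van 2  [load 210/220]
  40 → van 1  [load 210/220]
  40 → van 3  [load 180/220]
  30 → van 3  [load 210/220]
  20 → van 4  [load 160/220]
7 vans opened.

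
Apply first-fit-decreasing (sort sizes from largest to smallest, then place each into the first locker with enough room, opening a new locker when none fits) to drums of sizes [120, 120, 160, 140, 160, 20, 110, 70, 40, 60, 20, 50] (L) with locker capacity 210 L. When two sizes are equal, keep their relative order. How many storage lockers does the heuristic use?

Sorted descending: 160, 160, 140, 120, 120, 110, 70, 60, 50, 40, 20, 20.
  160 → locker 1 (new)  [load 160/210]
  160 → locker 2 (new)  [load 160/210]
  140 → locker 3 (new)  [load 140/210]
  120 → locker 4 (new)  [load 120/210]
  120 → locker 5 (new)  [load 120/210]
  110 → locker 6 (new)  [load 110/210]
  70 → locker 3  [load 210/210]
  60 → locker 4  [load 180/210]
  50 → locker 1  [load 210/210]
  40 → locker 2  [load 200/210]
  20 → locker 4  [load 200/210]
  20 → locker 5  [load 140/210]
6 storage lockers opened.

6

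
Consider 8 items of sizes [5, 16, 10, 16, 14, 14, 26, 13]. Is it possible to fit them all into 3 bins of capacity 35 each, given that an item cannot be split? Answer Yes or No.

No

Total = 114; ⌈114/35⌉ = 4.
At least 4 bins are required, but only 3 are allowed.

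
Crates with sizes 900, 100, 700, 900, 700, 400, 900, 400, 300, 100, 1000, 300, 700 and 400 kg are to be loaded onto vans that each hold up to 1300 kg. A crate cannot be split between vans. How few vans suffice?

7

Total = 1000 + 900 + 900 + 900 + 700 + 700 + 700 + 400 + 400 + 400 + 300 + 300 + 100 + 100 = 7800 kg.
Lower bound: ⌈7800/1300⌉ = 6 vans.
Also, 7 crates each exceed 650 kg, and no two of those can share a van, so at least 7 vans are needed.
A packing using 7 vans:
  van 1: 1000 + 300 = 1300
  van 2: 900 + 400 = 1300
  van 3: 900 + 400 = 1300
  van 4: 900 + 400 = 1300
  van 5: 700 + 300 + 100 + 100 = 1200
  van 6: 700 = 700
  van 7: 700 = 700
This matches the lower bound, so 7 is optimal.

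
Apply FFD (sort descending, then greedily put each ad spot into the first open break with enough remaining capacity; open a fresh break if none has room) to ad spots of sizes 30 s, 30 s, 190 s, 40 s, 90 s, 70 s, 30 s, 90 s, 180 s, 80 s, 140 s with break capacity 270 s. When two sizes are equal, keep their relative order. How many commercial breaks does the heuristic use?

Sorted descending: 190, 180, 140, 90, 90, 80, 70, 40, 30, 30, 30.
  190 → break 1 (new)  [load 190/270]
  180 → break 2 (new)  [load 180/270]
  140 → break 3 (new)  [load 140/270]
  90 → break 2  [load 270/270]
  90 → break 3  [load 230/270]
  80 → break 1  [load 270/270]
  70 → break 4 (new)  [load 70/270]
  40 → break 3  [load 270/270]
  30 → break 4  [load 100/270]
  30 → break 4  [load 130/270]
  30 → break 4  [load 160/270]
4 commercial breaks opened.

4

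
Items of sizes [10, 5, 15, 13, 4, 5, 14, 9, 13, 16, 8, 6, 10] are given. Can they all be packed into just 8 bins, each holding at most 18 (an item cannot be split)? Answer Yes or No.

Yes

A valid assignment using 8 bins:
  bin 1: 16 = 16
  bin 2: 15 = 15
  bin 3: 14 + 4 = 18
  bin 4: 13 + 5 = 18
  bin 5: 13 + 5 = 18
  bin 6: 10 + 8 = 18
  bin 7: 10 + 6 = 16
  bin 8: 9 = 9
Every load is within 18, so 8 bins suffice.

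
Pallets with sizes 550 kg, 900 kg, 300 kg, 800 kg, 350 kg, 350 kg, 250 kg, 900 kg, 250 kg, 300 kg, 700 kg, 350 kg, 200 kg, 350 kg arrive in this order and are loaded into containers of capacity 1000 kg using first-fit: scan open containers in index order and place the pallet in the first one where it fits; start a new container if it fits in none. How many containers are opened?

8

  550 → container 1 (new)  [load 550/1000]
  900 → container 2 (new)  [load 900/1000]
  300 → container 1  [load 850/1000]
  800 → container 3 (new)  [load 800/1000]
  350 → container 4 (new)  [load 350/1000]
  350 → container 4  [load 700/1000]
  250 → container 4  [load 950/1000]
  900 → container 5 (new)  [load 900/1000]
  250 → container 6 (new)  [load 250/1000]
  300 → container 6  [load 550/1000]
  700 → container 7 (new)  [load 700/1000]
  350 → container 6  [load 900/1000]
  200 → container 3  [load 1000/1000]
  350 → container 8 (new)  [load 350/1000]
8 containers opened.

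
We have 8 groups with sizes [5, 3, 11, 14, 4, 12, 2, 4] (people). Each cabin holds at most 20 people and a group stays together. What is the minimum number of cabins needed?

3

Total = 14 + 12 + 11 + 5 + 4 + 4 + 3 + 2 = 55 people.
Lower bound: ⌈55/20⌉ = 3 cabins.
A packing using 3 cabins:
  cabin 1: 14 + 5 = 19
  cabin 2: 12 + 4 + 4 = 20
  cabin 3: 11 + 3 + 2 = 16
This matches the lower bound, so 3 is optimal.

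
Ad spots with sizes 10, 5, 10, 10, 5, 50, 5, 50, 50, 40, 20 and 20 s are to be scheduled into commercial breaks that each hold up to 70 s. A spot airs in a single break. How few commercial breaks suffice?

Total = 50 + 50 + 50 + 40 + 20 + 20 + 10 + 10 + 10 + 5 + 5 + 5 = 275 s.
Lower bound: ⌈275/70⌉ = 4 commercial breaks.
A packing using 4 commercial breaks:
  break 1: 50 + 20 = 70
  break 2: 50 + 20 = 70
  break 3: 50 + 10 + 10 = 70
  break 4: 40 + 10 + 5 + 5 + 5 = 65
This matches the lower bound, so 4 is optimal.

4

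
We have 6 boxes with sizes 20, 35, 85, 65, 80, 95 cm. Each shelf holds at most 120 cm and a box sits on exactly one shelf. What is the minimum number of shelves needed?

4

Total = 95 + 85 + 80 + 65 + 35 + 20 = 380 cm.
Lower bound: ⌈380/120⌉ = 4 shelves.
A packing using 4 shelves:
  shelf 1: 95 + 20 = 115
  shelf 2: 85 + 35 = 120
  shelf 3: 80 = 80
  shelf 4: 65 = 65
This matches the lower bound, so 4 is optimal.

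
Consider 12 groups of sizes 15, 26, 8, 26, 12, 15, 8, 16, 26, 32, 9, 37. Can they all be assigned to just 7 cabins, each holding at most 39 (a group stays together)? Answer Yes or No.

A valid assignment using 7 cabins:
  cabin 1: 37 = 37
  cabin 2: 32 = 32
  cabin 3: 26 + 12 = 38
  cabin 4: 26 + 9 = 35
  cabin 5: 26 + 8 = 34
  cabin 6: 16 + 15 + 8 = 39
  cabin 7: 15 = 15
Every load is within 39, so 7 cabins suffice.

Yes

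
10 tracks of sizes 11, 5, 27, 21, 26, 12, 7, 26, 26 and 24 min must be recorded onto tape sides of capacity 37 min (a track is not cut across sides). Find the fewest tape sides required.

Total = 27 + 26 + 26 + 26 + 24 + 21 + 12 + 11 + 7 + 5 = 185 min.
Lower bound: ⌈185/37⌉ = 5 tape sides.
Also, 6 tracks each exceed 37/2 min, and no two of those can share a side, so at least 6 tape sides are needed.
A packing using 6 tape sides:
  side 1: 27 + 7 = 34
  side 2: 26 + 11 = 37
  side 3: 26 + 5 = 31
  side 4: 26 = 26
  side 5: 24 + 12 = 36
  side 6: 21 = 21
This matches the lower bound, so 6 is optimal.

6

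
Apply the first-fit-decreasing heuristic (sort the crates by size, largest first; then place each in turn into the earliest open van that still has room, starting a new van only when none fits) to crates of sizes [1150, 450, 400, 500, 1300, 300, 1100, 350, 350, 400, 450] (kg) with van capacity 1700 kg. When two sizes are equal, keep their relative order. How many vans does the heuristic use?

5

Sorted descending: 1300, 1150, 1100, 500, 450, 450, 400, 400, 350, 350, 300.
  1300 → van 1 (new)  [load 1300/1700]
  1150 → van 2 (new)  [load 1150/1700]
  1100 → van 3 (new)  [load 1100/1700]
  500 → van 2  [load 1650/1700]
  450 → van 3  [load 1550/1700]
  450 → van 4 (new)  [load 450/1700]
  400 → van 1  [load 1700/1700]
  400 → van 4  [load 850/1700]
  350 → van 4  [load 1200/1700]
  350 → van 4  [load 1550/1700]
  300 → van 5 (new)  [load 300/1700]
5 vans opened.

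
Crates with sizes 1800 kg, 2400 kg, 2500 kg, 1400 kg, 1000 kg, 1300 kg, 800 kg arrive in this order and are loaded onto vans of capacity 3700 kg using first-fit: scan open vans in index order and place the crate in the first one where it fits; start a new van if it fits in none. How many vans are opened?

4

  1800 → van 1 (new)  [load 1800/3700]
  2400 → van 2 (new)  [load 2400/3700]
  2500 → van 3 (new)  [load 2500/3700]
  1400 → van 1  [load 3200/3700]
  1000 → van 2  [load 3400/3700]
  1300 → van 4 (new)  [load 1300/3700]
  800 → van 3  [load 3300/3700]
4 vans opened.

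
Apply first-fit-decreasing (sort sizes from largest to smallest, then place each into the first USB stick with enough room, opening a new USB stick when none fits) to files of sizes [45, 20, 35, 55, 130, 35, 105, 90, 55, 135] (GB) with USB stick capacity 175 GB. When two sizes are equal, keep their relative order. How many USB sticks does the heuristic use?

5

Sorted descending: 135, 130, 105, 90, 55, 55, 45, 35, 35, 20.
  135 → USB stick 1 (new)  [load 135/175]
  130 → USB stick 2 (new)  [load 130/175]
  105 → USB stick 3 (new)  [load 105/175]
  90 → USB stick 4 (new)  [load 90/175]
  55 → USB stick 3  [load 160/175]
  55 → USB stick 4  [load 145/175]
  45 → USB stick 2  [load 175/175]
  35 → USB stick 1  [load 170/175]
  35 → USB stick 5 (new)  [load 35/175]
  20 → USB stick 4  [load 165/175]
5 USB sticks opened.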